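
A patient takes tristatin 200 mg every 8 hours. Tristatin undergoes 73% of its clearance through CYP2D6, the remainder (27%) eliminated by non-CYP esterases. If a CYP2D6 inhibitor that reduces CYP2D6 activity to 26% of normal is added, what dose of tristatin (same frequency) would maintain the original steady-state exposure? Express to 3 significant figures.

The CYP2D6 pathway (73% of clearance) is reduced to 0.26× activity: 0.73 × 0.26 = 0.1898.
The remaining 27% of clearance is unaffected.
CL_new/CL_old = 0.1898 + 0.27 = 0.4598.
Exposure is unchanged when dose changes in proportion to clearance. New dose = 200 mg × 0.4598 = 92.0 mg.

92.0 mg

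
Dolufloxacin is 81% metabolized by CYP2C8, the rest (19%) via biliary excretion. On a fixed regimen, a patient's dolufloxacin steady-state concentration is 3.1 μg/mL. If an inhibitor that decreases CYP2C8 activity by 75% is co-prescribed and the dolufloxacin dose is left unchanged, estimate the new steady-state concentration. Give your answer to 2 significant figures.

7.9 μg/mL

The CYP2C8 pathway (81% of clearance) is reduced to 0.25× activity: 0.81 × 0.25 = 0.2025.
Non-CYP routes (19%) are unchanged.
CL_new/CL_old = 0.2025 + 0.19 = 0.3925.
New steady-state concentration = baseline ÷ relative clearance = 3.1 / 0.3925 = 7.9 μg/mL.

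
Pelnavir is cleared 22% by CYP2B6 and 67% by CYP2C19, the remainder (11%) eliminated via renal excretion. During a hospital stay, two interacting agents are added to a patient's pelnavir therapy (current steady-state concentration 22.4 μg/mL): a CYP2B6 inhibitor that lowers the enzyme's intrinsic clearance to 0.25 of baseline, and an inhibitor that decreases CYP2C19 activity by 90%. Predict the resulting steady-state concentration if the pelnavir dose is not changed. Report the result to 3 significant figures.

96.6 μg/mL

The CYP2B6 pathway (22% of clearance) is reduced to 0.25× activity: 0.22 × 0.25 = 0.055.
The CYP2C19 pathway (67% of clearance) falls to 0.1× activity: 0.67 × 0.1 = 0.067.
Non-CYP routes (11%) are unchanged.
CL_new/CL_old = 0.055 + 0.067 + 0.11 = 0.232.
New steady-state concentration = 22.4 / 0.232 = 96.6 μg/mL (concentration scales inversely with clearance).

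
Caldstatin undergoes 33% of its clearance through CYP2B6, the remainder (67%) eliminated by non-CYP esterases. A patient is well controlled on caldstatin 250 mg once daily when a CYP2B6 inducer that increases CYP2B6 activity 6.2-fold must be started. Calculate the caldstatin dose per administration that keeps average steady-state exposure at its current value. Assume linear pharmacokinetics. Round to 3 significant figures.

The CYP2B6 pathway (33% of clearance) rises to 6.2× activity: 0.33 × 6.2 = 2.046.
The remaining 67% of clearance is unaffected.
CL_new/CL_old = 2.046 + 0.67 = 2.716.
Css,avg = (dose rate)/CL, so holding Css fixed requires dose ∝ CL: 250 × 2.716 = 679 mg.

679 mg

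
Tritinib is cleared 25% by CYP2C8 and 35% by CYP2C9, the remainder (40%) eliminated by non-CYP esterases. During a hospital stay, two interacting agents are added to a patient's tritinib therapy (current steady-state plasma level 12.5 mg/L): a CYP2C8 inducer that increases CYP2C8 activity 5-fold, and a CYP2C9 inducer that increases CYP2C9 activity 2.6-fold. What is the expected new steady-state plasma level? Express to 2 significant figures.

4.9 mg/L

CYP2C8: 0.25 × 5 = 1.25
CYP2C9: 0.35 × 2.6 = 0.91
Other: 0.4 (unchanged)
CL_new/CL_old = 1.25 + 0.91 + 0.4 = 2.56.
Dividing the baseline by the relative clearance: 12.5 / 2.56 = 4.9 mg/L.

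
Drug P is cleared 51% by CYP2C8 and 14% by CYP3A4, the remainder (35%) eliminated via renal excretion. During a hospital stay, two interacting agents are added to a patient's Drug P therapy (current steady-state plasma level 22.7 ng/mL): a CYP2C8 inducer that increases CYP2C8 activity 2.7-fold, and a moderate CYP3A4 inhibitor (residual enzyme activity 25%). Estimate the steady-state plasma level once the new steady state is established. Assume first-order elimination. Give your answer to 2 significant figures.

13 ng/mL

CYP2C8: 0.51 × 2.7 = 1.377
CYP3A4: 0.14 × 0.25 = 0.035
Other: 0.35 (unchanged)
New clearance relative to baseline: 1.377 + 0.035 + 0.35 = 1.762.
Steady-state plasma level ∝ 1/CL: new value = 22.7 / 1.762 = 13 ng/mL.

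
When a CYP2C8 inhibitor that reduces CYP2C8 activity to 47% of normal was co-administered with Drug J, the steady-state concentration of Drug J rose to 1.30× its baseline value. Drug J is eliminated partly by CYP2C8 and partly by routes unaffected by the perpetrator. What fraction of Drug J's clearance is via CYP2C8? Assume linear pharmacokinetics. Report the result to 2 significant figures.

CL'/CL = 1 / 1.30 = 0.7692
0.47·fm + (1 − fm) = 0.7692
fm = (0.7692 − 1) / (0.47 − 1) = 0.44

0.44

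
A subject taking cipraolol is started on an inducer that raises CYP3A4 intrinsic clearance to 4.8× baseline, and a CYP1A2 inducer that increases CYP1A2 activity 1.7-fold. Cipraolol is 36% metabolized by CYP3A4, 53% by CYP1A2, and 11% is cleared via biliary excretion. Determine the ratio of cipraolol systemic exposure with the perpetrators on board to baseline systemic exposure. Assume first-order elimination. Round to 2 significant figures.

0.37

The CYP3A4 pathway (36% of clearance) is boosted to 4.8× activity: 0.36 × 4.8 = 1.728.
The CYP1A2 pathway (53% of clearance) increases to 1.7× activity: 0.53 × 1.7 = 0.901.
Non-CYP routes (11%) are unchanged.
New clearance relative to baseline: 1.728 + 0.901 + 0.11 = 2.739.
Net systemic exposure ratio = 1 / 2.739 = 0.37.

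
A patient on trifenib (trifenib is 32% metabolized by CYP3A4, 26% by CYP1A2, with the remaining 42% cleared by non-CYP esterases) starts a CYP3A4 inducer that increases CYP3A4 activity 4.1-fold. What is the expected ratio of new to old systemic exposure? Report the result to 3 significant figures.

CYP3A4: 0.32 × 4.1 = 1.312
CYP1A2: 0.26 (unchanged)
Other: 0.42 (unchanged)
Relative clearance = 1.312 + 0.26 + 0.42 = 1.992.
Systemic exposure is inversely proportional to clearance, so the fold-change is 1 / 1.992 = 0.502.

0.502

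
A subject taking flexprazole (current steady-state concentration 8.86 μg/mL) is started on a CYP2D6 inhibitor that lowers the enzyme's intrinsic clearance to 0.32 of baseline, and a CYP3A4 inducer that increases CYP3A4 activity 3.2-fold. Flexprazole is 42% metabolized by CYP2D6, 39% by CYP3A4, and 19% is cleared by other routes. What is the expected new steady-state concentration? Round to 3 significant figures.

CYP2D6: 0.42 × 0.32 = 0.1344
CYP3A4: 0.39 × 3.2 = 1.248
Other: 0.19 (unchanged)
Relative clearance = 0.1344 + 1.248 + 0.19 = 1.5724.
Steady-state concentration ∝ 1/CL: new value = 8.86 / 1.5724 = 5.63 μg/mL.

5.63 μg/mL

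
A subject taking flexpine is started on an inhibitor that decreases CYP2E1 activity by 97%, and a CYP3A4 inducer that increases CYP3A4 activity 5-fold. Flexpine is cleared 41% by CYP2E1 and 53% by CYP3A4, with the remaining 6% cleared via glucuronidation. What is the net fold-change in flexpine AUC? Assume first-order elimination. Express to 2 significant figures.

The CYP2E1 pathway (41% of clearance) drops to 0.03× activity: 0.41 × 0.03 = 0.0123.
The CYP3A4 pathway (53% of clearance) rises to 5× activity: 0.53 × 5 = 2.65.
The remaining 6% of clearance is unaffected.
New clearance relative to baseline: 0.0123 + 2.65 + 0.06 = 2.7223.
Net AUC ratio = 1 / 2.7223 = 0.37.

0.37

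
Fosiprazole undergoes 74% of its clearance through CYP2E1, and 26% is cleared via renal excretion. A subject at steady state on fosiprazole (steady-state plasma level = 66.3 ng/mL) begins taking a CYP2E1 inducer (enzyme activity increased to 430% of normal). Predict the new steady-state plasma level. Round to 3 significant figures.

19.3 ng/mL

The CYP2E1 pathway (74% of clearance) increases to 4.3× activity: 0.74 × 4.3 = 3.182.
Non-CYP routes (26%) are unchanged.
Relative clearance = 3.182 + 0.26 = 3.442.
Steady-state plasma level ∝ 1/CL, so new value = 66.3 / 3.442 = 19.3 ng/mL.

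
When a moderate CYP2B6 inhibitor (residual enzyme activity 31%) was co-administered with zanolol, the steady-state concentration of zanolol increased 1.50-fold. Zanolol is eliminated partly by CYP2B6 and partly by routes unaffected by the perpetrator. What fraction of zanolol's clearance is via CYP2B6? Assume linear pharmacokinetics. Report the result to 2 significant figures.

0.48

Let fm be the CYP2B6 fraction. New clearance relative to baseline = fm × 0.31 + (1 − fm).
Steady-state concentration ratio = 1 / (new CL fraction), so new CL fraction = 1 / 1.50 = 0.6667.
fm × 0.31 + 1 − fm = 0.6667  ⇒  fm × (0.31 − 1) = −0.3333  ⇒  fm = 0.48.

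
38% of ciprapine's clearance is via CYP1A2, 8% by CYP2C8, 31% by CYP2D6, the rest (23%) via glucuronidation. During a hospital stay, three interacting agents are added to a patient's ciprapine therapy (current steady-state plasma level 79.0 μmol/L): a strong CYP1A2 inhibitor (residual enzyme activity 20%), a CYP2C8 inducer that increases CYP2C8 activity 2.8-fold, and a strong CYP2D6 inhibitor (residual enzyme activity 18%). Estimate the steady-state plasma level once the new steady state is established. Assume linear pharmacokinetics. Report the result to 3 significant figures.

135 μmol/L

CYP1A2: 0.38 × 0.2 = 0.076
CYP2C8: 0.08 × 2.8 = 0.224
CYP2D6: 0.31 × 0.18 = 0.0558
Other: 0.23 (unchanged)
CL_new/CL_old = 0.076 + 0.224 + 0.0558 + 0.23 = 0.5858.
Steady-state plasma level ∝ 1/CL: new value = 79.0 / 0.5858 = 135 μmol/L.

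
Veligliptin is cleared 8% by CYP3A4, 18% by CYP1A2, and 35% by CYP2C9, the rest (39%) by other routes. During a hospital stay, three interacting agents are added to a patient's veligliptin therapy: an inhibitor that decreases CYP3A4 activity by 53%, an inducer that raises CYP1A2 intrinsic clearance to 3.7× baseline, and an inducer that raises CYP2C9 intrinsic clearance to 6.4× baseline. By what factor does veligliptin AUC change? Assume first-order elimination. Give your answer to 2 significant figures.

CYP3A4: 0.08 × 0.47 = 0.0376
CYP1A2: 0.18 × 3.7 = 0.666
CYP2C9: 0.35 × 6.4 = 2.24
Other: 0.39 (unchanged)
Relative clearance = 0.0376 + 0.666 + 2.24 + 0.39 = 3.3336.
AUC ∝ 1/CL: fold-change = 1 / 3.3336 = 0.30.

0.30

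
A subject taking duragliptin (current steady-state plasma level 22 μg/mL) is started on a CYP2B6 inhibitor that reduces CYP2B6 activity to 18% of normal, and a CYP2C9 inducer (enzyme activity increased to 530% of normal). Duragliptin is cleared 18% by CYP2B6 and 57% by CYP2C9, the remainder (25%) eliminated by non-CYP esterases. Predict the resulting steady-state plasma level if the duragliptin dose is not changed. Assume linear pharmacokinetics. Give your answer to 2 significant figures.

6.7 μg/mL

The CYP2B6 pathway (18% of clearance) drops to 0.18× activity: 0.18 × 0.18 = 0.0324.
The CYP2C9 pathway (57% of clearance) is boosted to 5.3× activity: 0.57 × 5.3 = 3.021.
The remaining 25% of clearance is unaffected.
CL_new/CL_old = 0.0324 + 3.021 + 0.25 = 3.3034.
Dividing the baseline by the relative clearance: 22 / 3.3034 = 6.7 μg/mL.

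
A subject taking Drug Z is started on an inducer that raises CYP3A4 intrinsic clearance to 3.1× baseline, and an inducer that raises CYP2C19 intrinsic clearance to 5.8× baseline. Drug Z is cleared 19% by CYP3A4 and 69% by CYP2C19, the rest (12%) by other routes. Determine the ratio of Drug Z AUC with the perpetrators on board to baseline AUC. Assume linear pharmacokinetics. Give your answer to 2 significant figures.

The CYP3A4 pathway (19% of clearance) increases to 3.1× activity: 0.19 × 3.1 = 0.589.
The CYP2C19 pathway (69% of clearance) increases to 5.8× activity: 0.69 × 5.8 = 4.002.
The remaining 12% of clearance is unaffected.
New clearance relative to baseline: 0.589 + 4.002 + 0.12 = 4.711.
Because AUC varies inversely with clearance, the combined effect is 1 / 4.711 = 0.21.

0.21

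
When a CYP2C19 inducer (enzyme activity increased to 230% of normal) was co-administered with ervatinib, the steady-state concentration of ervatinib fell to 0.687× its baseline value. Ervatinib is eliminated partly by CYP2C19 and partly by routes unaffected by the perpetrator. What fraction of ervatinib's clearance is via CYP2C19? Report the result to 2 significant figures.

0.35

Write x for the fraction cleared via CYP2C19. The observed steady-state concentration change means clearance rose to 1/0.687 = 1.456 of baseline.
Only the CYP2C19 route changed, so 1.456 = x·2.3 + (1 − x), giving x = 0.35.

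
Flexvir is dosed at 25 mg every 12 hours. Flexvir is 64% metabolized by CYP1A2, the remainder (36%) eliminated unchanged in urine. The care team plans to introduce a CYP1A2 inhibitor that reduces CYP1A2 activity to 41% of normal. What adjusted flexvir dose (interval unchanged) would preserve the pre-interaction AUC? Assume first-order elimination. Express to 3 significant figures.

15.6 mg

CYP1A2: 0.64 × 0.41 = 0.2624
Other: 0.36 (unchanged)
CL_new/CL_old = 0.2624 + 0.36 = 0.6224.
Exposure is unchanged when dose changes in proportion to clearance. New dose = 25 mg × 0.6224 = 15.6 mg.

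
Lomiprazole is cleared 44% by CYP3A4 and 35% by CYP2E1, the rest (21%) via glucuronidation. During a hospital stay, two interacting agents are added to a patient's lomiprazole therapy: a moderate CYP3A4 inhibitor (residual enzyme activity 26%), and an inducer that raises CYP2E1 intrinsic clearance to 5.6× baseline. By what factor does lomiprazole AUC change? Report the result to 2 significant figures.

0.44

The CYP3A4 pathway (44% of clearance) is reduced to 0.26× activity: 0.44 × 0.26 = 0.1144.
The CYP2E1 pathway (35% of clearance) rises to 5.6× activity: 0.35 × 5.6 = 1.96.
The remaining 21% of clearance is unaffected.
New clearance relative to baseline: 0.1144 + 1.96 + 0.21 = 2.2844.
Net AUC ratio = 1 / 2.2844 = 0.44.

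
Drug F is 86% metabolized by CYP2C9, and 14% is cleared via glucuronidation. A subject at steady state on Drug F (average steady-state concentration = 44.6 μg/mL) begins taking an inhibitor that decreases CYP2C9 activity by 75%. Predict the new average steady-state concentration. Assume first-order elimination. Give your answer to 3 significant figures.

126 μg/mL

The CYP2C9 pathway (86% of clearance) is reduced to 0.25× activity: 0.86 × 0.25 = 0.215.
The remaining 14% of clearance is unaffected.
New clearance relative to baseline: 0.215 + 0.14 = 0.355.
Average steady-state concentration ∝ 1/CL, so new value = 44.6 / 0.355 = 126 μg/mL.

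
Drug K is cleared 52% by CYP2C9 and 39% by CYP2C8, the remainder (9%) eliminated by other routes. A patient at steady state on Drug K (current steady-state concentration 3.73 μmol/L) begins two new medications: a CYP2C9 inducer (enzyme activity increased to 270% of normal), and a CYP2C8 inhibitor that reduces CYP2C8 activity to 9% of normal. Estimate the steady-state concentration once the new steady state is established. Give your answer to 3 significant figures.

CYP2C9: 0.52 × 2.7 = 1.404
CYP2C8: 0.39 × 0.09 = 0.0351
Other: 0.09 (unchanged)
New clearance relative to baseline: 1.404 + 0.0351 + 0.09 = 1.5291.
Dividing the baseline by the relative clearance: 3.73 / 1.5291 = 2.44 μmol/L.

2.44 μmol/L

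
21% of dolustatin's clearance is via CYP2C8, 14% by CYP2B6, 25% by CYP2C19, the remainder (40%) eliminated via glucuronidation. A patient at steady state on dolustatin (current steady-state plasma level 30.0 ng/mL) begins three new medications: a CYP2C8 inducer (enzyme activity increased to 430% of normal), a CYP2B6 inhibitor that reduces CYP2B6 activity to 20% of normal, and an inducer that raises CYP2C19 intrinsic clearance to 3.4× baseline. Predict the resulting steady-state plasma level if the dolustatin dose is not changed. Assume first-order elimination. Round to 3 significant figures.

The CYP2C8 pathway (21% of clearance) rises to 4.3× activity: 0.21 × 4.3 = 0.903.
The CYP2B6 pathway (14% of clearance) falls to 0.2× activity: 0.14 × 0.2 = 0.028.
The CYP2C19 pathway (25% of clearance) rises to 3.4× activity: 0.25 × 3.4 = 0.85.
Non-CYP routes (40%) are unchanged.
New clearance relative to baseline: 0.903 + 0.028 + 0.85 + 0.4 = 2.181.
Steady-state plasma level ∝ 1/CL: new value = 30.0 / 2.181 = 13.8 ng/mL.

13.8 ng/mL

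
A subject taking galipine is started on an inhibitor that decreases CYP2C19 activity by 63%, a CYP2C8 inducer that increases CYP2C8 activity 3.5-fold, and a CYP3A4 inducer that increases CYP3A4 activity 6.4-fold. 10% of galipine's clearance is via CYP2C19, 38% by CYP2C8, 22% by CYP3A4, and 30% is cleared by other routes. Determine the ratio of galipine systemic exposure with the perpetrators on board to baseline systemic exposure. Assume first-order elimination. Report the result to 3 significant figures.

0.325

The CYP2C19 pathway (10% of clearance) is reduced to 0.37× activity: 0.1 × 0.37 = 0.037.
The CYP2C8 pathway (38% of clearance) increases to 3.5× activity: 0.38 × 3.5 = 1.33.
The CYP3A4 pathway (22% of clearance) is boosted to 6.4× activity: 0.22 × 6.4 = 1.408.
Non-CYP routes (30%) are unchanged.
New clearance relative to baseline: 0.037 + 1.33 + 1.408 + 0.3 = 3.075.
Systemic exposure ∝ 1/CL: fold-change = 1 / 3.075 = 0.325.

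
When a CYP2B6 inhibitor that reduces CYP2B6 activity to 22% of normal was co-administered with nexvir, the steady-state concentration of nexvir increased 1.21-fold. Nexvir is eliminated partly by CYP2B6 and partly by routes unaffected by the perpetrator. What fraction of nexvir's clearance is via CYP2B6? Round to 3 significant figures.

0.223

CL'/CL = 1 / 1.21 = 0.8264
0.22·fm + (1 − fm) = 0.8264
fm = (0.8264 − 1) / (0.22 − 1) = 0.223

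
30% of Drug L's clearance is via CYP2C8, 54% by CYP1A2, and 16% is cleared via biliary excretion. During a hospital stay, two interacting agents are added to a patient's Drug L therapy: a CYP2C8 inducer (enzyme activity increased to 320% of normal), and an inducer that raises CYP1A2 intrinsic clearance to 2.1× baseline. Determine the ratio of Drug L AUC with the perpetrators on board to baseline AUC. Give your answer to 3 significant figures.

The CYP2C8 pathway (30% of clearance) rises to 3.2× activity: 0.3 × 3.2 = 0.96.
The CYP1A2 pathway (54% of clearance) rises to 2.1× activity: 0.54 × 2.1 = 1.134.
Non-CYP routes (16%) are unchanged.
Relative clearance = 0.96 + 1.134 + 0.16 = 2.254.
AUC ∝ 1/CL: fold-change = 1 / 2.254 = 0.444.

0.444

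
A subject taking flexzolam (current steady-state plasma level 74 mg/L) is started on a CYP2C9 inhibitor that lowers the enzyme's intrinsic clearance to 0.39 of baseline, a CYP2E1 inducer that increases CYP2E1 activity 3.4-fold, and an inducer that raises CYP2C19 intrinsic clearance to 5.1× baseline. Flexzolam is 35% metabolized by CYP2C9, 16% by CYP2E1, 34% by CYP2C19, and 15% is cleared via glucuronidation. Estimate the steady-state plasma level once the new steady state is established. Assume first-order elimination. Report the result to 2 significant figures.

The CYP2C9 pathway (35% of clearance) drops to 0.39× activity: 0.35 × 0.39 = 0.1365.
The CYP2E1 pathway (16% of clearance) is boosted to 3.4× activity: 0.16 × 3.4 = 0.544.
The CYP2C19 pathway (34% of clearance) increases to 5.1× activity: 0.34 × 5.1 = 1.734.
Non-CYP routes (15%) are unchanged.
Relative clearance = 0.1365 + 0.544 + 1.734 + 0.15 = 2.5645.
New steady-state plasma level = 74 / 2.5645 = 29 mg/L (concentration scales inversely with clearance).

29 mg/L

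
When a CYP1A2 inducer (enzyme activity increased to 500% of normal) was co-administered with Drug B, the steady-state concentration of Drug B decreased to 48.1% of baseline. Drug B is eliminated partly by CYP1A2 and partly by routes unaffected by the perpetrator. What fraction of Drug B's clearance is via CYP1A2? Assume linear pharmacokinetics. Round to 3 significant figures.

0.270

CL'/CL = 1 / 0.481 = 2.079
5·fm + (1 − fm) = 2.079
fm = (2.079 − 1) / (5 − 1) = 0.270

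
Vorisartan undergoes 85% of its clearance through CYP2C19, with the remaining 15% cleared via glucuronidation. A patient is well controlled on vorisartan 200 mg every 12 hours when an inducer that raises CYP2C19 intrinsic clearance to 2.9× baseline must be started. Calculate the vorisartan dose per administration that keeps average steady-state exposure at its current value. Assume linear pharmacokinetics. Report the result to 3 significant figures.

523 mg

CYP2C19: 0.85 × 2.9 = 2.465
Other: 0.15 (unchanged)
New clearance relative to baseline: 2.465 + 0.15 = 2.615.
Css,avg = (dose rate)/CL, so holding Css fixed requires dose ∝ CL: 200 × 2.615 = 523 mg.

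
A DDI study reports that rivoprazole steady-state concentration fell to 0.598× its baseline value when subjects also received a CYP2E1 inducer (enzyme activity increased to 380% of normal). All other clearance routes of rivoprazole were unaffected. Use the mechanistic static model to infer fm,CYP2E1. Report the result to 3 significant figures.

0.240

Write x for the fraction cleared via CYP2E1. The observed steady-state concentration change means clearance rose to 1/0.598 = 1.672 of baseline.
Only the CYP2E1 route changed, so 1.672 = x·3.8 + (1 − x), giving x = 0.240.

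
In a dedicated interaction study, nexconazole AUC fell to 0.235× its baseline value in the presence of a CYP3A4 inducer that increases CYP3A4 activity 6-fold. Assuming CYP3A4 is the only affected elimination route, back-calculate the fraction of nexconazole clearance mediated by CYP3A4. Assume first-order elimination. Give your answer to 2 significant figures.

CL'/CL = 1 / 0.235 = 4.255
6·fm + (1 − fm) = 4.255
fm = (4.255 − 1) / (6 − 1) = 0.65

0.65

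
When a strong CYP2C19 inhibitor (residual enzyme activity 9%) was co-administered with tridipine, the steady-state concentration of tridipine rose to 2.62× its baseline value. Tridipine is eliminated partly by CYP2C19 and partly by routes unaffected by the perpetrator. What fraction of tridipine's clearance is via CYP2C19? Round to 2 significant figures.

0.68

CL'/CL = 1 / 2.62 = 0.3817
0.09·fm + (1 − fm) = 0.3817
fm = (0.3817 − 1) / (0.09 − 1) = 0.68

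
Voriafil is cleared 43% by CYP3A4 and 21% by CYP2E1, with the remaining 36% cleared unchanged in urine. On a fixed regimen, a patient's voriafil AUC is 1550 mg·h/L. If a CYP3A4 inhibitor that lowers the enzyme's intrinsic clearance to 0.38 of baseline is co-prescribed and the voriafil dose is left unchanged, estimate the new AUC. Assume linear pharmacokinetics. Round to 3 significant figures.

2.11 × 10³ mg·h/L

CYP3A4: 0.43 × 0.38 = 0.1634
CYP2E1: 0.21 (unchanged)
Other: 0.36 (unchanged)
New clearance relative to baseline: 0.1634 + 0.21 + 0.36 = 0.7334.
With dosing unchanged, AUC scales as 1/CL: 1550 / 0.7334 = 2.11 × 10³ mg·h/L.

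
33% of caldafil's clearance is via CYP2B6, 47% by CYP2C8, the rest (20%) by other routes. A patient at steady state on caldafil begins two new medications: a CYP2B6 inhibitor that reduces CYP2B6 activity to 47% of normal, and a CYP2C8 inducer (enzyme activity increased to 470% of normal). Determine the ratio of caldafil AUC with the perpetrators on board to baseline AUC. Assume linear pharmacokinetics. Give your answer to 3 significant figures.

The CYP2B6 pathway (33% of clearance) is reduced to 0.47× activity: 0.33 × 0.47 = 0.1551.
The CYP2C8 pathway (47% of clearance) rises to 4.7× activity: 0.47 × 4.7 = 2.209.
The remaining 20% of clearance is unaffected.
CL_new/CL_old = 0.1551 + 2.209 + 0.2 = 2.5641.
Because AUC varies inversely with clearance, the combined effect is 1 / 2.5641 = 0.390.

0.390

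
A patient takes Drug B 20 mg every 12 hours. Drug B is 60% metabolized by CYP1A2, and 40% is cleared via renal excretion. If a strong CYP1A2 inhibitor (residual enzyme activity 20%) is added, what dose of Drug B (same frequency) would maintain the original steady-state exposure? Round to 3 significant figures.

10.4 mg

The CYP1A2 pathway (60% of clearance) falls to 0.2× activity: 0.6 × 0.2 = 0.12.
Non-CYP routes (40%) are unchanged.
New clearance relative to baseline: 0.12 + 0.4 = 0.52.
To maintain the same steady-state level, dose must scale with clearance: new dose = 20 × 0.52 = 10.4 mg.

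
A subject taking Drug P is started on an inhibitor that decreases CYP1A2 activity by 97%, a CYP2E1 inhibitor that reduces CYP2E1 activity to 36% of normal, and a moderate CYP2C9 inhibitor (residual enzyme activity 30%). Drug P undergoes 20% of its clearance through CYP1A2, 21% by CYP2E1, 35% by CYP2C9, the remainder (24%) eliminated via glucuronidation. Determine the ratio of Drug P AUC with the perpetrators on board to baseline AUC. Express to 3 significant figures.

2.34

The CYP1A2 pathway (20% of clearance) is reduced to 0.03× activity: 0.2 × 0.03 = 0.006.
The CYP2E1 pathway (21% of clearance) falls to 0.36× activity: 0.21 × 0.36 = 0.0756.
The CYP2C9 pathway (35% of clearance) drops to 0.3× activity: 0.35 × 0.3 = 0.105.
The remaining 24% of clearance is unaffected.
CL_new/CL_old = 0.006 + 0.0756 + 0.105 + 0.24 = 0.4266.
Net AUC ratio = 1 / 0.4266 = 2.34.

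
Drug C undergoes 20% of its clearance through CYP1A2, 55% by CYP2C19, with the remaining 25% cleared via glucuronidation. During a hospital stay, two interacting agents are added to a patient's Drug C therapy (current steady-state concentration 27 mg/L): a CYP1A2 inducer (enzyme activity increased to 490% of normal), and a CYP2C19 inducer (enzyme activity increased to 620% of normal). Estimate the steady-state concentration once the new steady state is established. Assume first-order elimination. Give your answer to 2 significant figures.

The CYP1A2 pathway (20% of clearance) is boosted to 4.9× activity: 0.2 × 4.9 = 0.98.
The CYP2C19 pathway (55% of clearance) is boosted to 6.2× activity: 0.55 × 6.2 = 3.41.
The remaining 25% of clearance is unaffected.
Relative clearance = 0.98 + 3.41 + 0.25 = 4.64.
Steady-state concentration ∝ 1/CL: new value = 27 / 4.64 = 5.8 mg/L.

5.8 mg/L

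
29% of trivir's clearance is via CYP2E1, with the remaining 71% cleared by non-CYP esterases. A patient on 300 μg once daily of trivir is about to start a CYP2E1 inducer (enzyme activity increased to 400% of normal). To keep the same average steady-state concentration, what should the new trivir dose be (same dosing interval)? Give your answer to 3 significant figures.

CYP2E1: 0.29 × 4 = 1.16
Other: 0.71 (unchanged)
CL_new/CL_old = 1.16 + 0.71 = 1.87.
Css,avg = (dose rate)/CL, so holding Css fixed requires dose ∝ CL: 300 × 1.87 = 561 μg.

561 μg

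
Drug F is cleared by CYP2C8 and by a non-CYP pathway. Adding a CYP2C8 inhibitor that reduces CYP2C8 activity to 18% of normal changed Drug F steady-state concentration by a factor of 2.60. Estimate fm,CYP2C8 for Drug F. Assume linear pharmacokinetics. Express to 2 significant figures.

Write x for the fraction cleared via CYP2C8. The observed steady-state concentration change means clearance fell to 1/2.60 = 0.3846 of baseline.
Only the CYP2C8 route changed, so 0.3846 = x·0.18 + (1 − x), giving x = 0.75.

0.75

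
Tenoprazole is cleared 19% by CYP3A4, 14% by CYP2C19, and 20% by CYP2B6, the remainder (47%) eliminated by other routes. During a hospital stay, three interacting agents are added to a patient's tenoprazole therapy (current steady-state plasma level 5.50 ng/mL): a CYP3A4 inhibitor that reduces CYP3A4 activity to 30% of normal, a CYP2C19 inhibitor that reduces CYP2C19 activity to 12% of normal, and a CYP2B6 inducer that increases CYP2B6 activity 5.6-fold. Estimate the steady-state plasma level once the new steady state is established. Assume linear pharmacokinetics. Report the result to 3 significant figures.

The CYP3A4 pathway (19% of clearance) falls to 0.3× activity: 0.19 × 0.3 = 0.057.
The CYP2C19 pathway (14% of clearance) is reduced to 0.12× activity: 0.14 × 0.12 = 0.0168.
The CYP2B6 pathway (20% of clearance) increases to 5.6× activity: 0.2 × 5.6 = 1.12.
The remaining 47% of clearance is unaffected.
New clearance relative to baseline: 0.057 + 0.0168 + 1.12 + 0.47 = 1.6638.
Dividing the baseline by the relative clearance: 5.50 / 1.6638 = 3.31 ng/mL.

3.31 ng/mL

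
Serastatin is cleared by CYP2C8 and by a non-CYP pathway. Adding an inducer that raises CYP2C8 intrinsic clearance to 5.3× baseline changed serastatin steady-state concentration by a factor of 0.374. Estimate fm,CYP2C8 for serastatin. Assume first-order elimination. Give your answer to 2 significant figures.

Let fm be the CYP2C8 fraction. New clearance relative to baseline = fm × 5.3 + (1 − fm).
Steady-state concentration ratio = 1 / (new CL fraction), so new CL fraction = 1 / 0.374 = 2.674.
fm × 5.3 + 1 − fm = 2.674  ⇒  fm × (5.3 − 1) = 1.674  ⇒  fm = 0.39.

0.39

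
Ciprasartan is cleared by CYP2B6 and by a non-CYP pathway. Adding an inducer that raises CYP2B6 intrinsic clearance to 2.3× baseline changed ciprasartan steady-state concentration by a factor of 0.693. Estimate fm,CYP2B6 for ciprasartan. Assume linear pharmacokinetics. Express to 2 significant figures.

0.34

Write x for the fraction cleared via CYP2B6. The observed steady-state concentration change means clearance rose to 1/0.693 = 1.443 of baseline.
Setting x·2.3 + (1 − x) = 1.443 and solving: x = (1.443 − 1)/(2.3 − 1) = 0.34.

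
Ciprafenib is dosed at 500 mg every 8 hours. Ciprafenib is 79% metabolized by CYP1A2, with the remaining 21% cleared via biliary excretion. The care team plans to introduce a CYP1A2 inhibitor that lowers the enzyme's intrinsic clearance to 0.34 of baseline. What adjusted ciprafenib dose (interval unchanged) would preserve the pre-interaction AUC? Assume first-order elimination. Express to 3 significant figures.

The CYP1A2 pathway (79% of clearance) is reduced to 0.34× activity: 0.79 × 0.34 = 0.2686.
Non-CYP routes (21%) are unchanged.
CL_new/CL_old = 0.2686 + 0.21 = 0.4786.
Exposure is unchanged when dose changes in proportion to clearance. New dose = 500 mg × 0.4786 = 239 mg.

239 mg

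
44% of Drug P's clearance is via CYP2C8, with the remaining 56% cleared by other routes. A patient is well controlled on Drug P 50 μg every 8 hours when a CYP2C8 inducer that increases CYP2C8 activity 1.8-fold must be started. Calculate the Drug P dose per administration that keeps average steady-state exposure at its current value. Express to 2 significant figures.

The CYP2C8 pathway (44% of clearance) increases to 1.8× activity: 0.44 × 1.8 = 0.792.
The remaining 56% of clearance is unaffected.
New clearance relative to baseline: 0.792 + 0.56 = 1.352.
To maintain the same steady-state level, dose must scale with clearance: new dose = 50 × 1.352 = 68 μg.

68 μg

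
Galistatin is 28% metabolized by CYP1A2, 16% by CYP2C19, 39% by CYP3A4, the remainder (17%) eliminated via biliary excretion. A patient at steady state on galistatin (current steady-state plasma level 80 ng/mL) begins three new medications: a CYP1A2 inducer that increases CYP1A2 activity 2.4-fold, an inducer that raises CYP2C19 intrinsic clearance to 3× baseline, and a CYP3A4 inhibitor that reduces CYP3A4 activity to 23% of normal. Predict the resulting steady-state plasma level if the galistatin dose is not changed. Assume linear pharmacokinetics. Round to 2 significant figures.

The CYP1A2 pathway (28% of clearance) rises to 2.4× activity: 0.28 × 2.4 = 0.672.
The CYP2C19 pathway (16% of clearance) rises to 3× activity: 0.16 × 3 = 0.48.
The CYP3A4 pathway (39% of clearance) falls to 0.23× activity: 0.39 × 0.23 = 0.0897.
The remaining 17% of clearance is unaffected.
New clearance relative to baseline: 0.672 + 0.48 + 0.0897 + 0.17 = 1.4117.
New steady-state plasma level = 80 / 1.4117 = 57 ng/mL (concentration scales inversely with clearance).

57 ng/mL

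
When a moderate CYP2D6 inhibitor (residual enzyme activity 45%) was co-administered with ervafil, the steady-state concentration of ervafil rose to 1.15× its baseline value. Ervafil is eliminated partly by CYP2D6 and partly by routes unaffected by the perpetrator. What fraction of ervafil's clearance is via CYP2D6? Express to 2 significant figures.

Let x = fm,CYP2D6. Because steady-state concentration ∝ 1/CL, relative clearance fell to 1/1.15 = 0.8696.
Only the CYP2D6 route changed, so 0.8696 = x·0.45 + (1 − x), giving x = 0.24.

0.24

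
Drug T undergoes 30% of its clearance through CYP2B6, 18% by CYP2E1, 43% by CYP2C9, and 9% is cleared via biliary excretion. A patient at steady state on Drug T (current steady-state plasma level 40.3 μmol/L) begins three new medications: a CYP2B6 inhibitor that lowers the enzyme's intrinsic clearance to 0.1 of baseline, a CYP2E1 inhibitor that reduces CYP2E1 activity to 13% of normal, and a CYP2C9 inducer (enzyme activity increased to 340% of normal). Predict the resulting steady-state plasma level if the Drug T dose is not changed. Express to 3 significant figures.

25.1 μmol/L

The CYP2B6 pathway (30% of clearance) drops to 0.1× activity: 0.3 × 0.1 = 0.03.
The CYP2E1 pathway (18% of clearance) drops to 0.13× activity: 0.18 × 0.13 = 0.0234.
The CYP2C9 pathway (43% of clearance) is boosted to 3.4× activity: 0.43 × 3.4 = 1.462.
The remaining 9% of clearance is unaffected.
Relative clearance = 0.03 + 0.0234 + 1.462 + 0.09 = 1.6054.
New steady-state plasma level = 40.3 / 1.6054 = 25.1 μmol/L (concentration scales inversely with clearance).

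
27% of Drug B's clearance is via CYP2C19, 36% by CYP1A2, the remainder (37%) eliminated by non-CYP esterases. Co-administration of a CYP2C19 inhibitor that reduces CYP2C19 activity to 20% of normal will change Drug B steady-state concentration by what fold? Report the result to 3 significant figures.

The CYP2C19 pathway (27% of clearance) falls to 0.2× activity: 0.27 × 0.2 = 0.054.
CYP1A2 (36%) and the residual 37% are unaffected.
New clearance relative to baseline: 0.054 + 0.36 + 0.37 = 0.784.
Since steady-state concentration ∝ 1/CL, the ratio is 1 / 0.784 = 1.28.

1.28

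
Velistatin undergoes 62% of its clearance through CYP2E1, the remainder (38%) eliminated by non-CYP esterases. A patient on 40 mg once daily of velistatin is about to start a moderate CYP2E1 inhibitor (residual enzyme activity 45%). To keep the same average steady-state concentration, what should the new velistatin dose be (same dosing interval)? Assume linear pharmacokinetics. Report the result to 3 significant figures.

CYP2E1: 0.62 × 0.45 = 0.279
Other: 0.38 (unchanged)
CL_new/CL_old = 0.279 + 0.38 = 0.659.
To maintain the same steady-state level, dose must scale with clearance: new dose = 40 × 0.659 = 26.4 mg.

26.4 mg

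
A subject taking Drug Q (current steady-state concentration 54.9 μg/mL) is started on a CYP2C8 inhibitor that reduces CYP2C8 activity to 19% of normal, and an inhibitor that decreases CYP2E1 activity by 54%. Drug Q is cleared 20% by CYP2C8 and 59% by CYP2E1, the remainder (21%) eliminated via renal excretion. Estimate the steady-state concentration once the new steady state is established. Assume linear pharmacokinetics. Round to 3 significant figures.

CYP2C8: 0.2 × 0.19 = 0.038
CYP2E1: 0.59 × 0.46 = 0.2714
Other: 0.21 (unchanged)
Relative clearance = 0.038 + 0.2714 + 0.21 = 0.5194.
New steady-state concentration = 54.9 / 0.5194 = 106 μg/mL (concentration scales inversely with clearance).

106 μg/mL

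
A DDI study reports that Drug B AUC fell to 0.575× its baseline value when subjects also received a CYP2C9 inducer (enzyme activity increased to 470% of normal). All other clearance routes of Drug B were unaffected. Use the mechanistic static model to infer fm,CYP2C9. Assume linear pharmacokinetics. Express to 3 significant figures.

Write x for the fraction cleared via CYP2C9. The observed AUC change means clearance rose to 1/0.575 = 1.739 of baseline.
Only the CYP2C9 route changed, so 1.739 = x·4.7 + (1 − x), giving x = 0.200.

0.200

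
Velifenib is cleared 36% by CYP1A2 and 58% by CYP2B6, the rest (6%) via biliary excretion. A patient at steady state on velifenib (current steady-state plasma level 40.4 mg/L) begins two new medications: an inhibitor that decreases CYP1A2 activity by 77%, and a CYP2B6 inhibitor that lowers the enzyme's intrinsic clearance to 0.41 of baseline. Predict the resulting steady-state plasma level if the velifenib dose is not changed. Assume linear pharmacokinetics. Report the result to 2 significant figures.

The CYP1A2 pathway (36% of clearance) drops to 0.23× activity: 0.36 × 0.23 = 0.0828.
The CYP2B6 pathway (58% of clearance) drops to 0.41× activity: 0.58 × 0.41 = 0.2378.
Non-CYP routes (6%) are unchanged.
Relative clearance = 0.0828 + 0.2378 + 0.06 = 0.3806.
Dividing the baseline by the relative clearance: 40.4 / 0.3806 = 1.1 × 10² mg/L.

1.1 × 10² mg/L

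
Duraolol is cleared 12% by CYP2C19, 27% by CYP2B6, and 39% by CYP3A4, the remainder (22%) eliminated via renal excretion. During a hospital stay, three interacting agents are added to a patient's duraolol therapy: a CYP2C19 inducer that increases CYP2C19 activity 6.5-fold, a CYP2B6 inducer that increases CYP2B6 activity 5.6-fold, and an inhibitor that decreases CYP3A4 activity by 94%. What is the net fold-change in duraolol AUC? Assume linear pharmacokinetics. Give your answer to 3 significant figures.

The CYP2C19 pathway (12% of clearance) increases to 6.5× activity: 0.12 × 6.5 = 0.78.
The CYP2B6 pathway (27% of clearance) rises to 5.6× activity: 0.27 × 5.6 = 1.512.
The CYP3A4 pathway (39% of clearance) is reduced to 0.06× activity: 0.39 × 0.06 = 0.0234.
Non-CYP routes (22%) are unchanged.
New clearance relative to baseline: 0.78 + 1.512 + 0.0234 + 0.22 = 2.5354.
AUC ∝ 1/CL: fold-change = 1 / 2.5354 = 0.394.

0.394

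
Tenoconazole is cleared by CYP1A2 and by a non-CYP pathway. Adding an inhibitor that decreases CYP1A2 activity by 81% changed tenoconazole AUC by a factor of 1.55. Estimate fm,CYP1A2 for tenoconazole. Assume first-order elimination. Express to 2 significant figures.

0.44

Let x = fm,CYP1A2. Because AUC ∝ 1/CL, relative clearance fell to 1/1.55 = 0.6452.
Setting x·0.19 + (1 − x) = 0.6452 and solving: x = (0.6452 − 1)/(0.19 − 1) = 0.44.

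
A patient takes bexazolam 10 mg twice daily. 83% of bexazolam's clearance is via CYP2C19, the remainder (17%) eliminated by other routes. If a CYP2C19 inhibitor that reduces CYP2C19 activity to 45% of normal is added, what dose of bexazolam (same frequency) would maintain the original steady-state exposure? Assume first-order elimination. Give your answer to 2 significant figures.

The CYP2C19 pathway (83% of clearance) falls to 0.45× activity: 0.83 × 0.45 = 0.3735.
Non-CYP routes (17%) are unchanged.
Relative clearance = 0.3735 + 0.17 = 0.5435.
Css,avg = (dose rate)/CL, so holding Css fixed requires dose ∝ CL: 10 × 0.5435 = 5.4 mg.

5.4 mg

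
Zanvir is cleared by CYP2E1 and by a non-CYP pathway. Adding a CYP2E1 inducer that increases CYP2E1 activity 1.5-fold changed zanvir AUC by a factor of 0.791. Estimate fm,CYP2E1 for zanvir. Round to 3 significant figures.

0.528

Call the CYP2E1 fraction fm. After the interaction, CL_new/CL_old = fm × 1.5 + (1 − fm).
AUC ratio = 1 / (new CL fraction), so new CL fraction = 1 / 0.791 = 1.264.
fm × 1.5 + 1 − fm = 1.264  ⇒  fm × (1.5 − 1) = 0.2642  ⇒  fm = 0.528.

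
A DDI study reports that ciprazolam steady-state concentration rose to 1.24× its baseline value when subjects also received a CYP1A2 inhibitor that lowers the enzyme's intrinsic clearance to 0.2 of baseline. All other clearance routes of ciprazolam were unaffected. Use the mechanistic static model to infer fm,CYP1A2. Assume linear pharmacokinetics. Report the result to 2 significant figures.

0.24

Call the CYP1A2 fraction fm. After the interaction, CL_new/CL_old = fm × 0.2 + (1 − fm).
Steady-state concentration ratio = 1 / (new CL fraction), so new CL fraction = 1 / 1.24 = 0.8065.
fm × 0.2 + 1 − fm = 0.8065  ⇒  fm × (0.2 − 1) = −0.1935  ⇒  fm = 0.24.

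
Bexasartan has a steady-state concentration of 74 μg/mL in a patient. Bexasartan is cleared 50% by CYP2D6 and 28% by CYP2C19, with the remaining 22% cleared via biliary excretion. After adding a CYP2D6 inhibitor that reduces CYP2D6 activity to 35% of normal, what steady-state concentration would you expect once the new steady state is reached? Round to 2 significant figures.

The CYP2D6 pathway (50% of clearance) falls to 0.35× activity: 0.5 × 0.35 = 0.175.
CYP2C19 (28%) and the residual 22% are unaffected.
New clearance relative to baseline: 0.175 + 0.28 + 0.22 = 0.675.
New steady-state concentration = baseline ÷ relative clearance = 74 / 0.675 = 1.1 × 10² μg/mL.

1.1 × 10² μg/mL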